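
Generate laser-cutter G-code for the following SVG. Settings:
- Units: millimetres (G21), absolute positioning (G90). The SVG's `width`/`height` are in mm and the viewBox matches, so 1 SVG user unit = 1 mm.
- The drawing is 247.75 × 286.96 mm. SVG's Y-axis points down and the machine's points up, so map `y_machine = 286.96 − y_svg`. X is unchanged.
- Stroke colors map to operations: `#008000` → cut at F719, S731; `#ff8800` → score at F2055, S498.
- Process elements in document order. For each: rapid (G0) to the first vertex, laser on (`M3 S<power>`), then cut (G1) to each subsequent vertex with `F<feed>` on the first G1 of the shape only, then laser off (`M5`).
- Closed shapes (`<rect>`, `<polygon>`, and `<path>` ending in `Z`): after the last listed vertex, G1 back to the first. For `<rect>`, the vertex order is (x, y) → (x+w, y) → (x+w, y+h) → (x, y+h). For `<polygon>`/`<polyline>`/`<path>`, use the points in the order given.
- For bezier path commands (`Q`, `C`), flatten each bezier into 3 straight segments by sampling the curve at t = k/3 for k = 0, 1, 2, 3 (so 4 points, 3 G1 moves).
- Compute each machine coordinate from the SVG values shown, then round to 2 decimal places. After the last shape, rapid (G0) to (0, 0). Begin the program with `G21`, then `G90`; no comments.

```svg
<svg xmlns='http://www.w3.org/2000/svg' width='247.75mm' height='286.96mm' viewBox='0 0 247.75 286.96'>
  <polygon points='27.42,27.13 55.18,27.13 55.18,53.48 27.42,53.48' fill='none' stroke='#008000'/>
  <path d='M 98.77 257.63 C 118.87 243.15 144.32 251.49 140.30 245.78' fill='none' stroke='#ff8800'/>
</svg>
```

viewBox `0 0 247.75 286.96` with mm width/height → 1 unit = 1 mm. Flip: y_m = 286.96 − y_svg.

**Shape 1** — `<polygon>` rectangle, stroke `#008000` → cut (S731, F719). Machine vertices: (27.42,259.83) → (55.18,259.83) → (55.18,233.48) → (27.42,233.48) → (27.42,259.83). Closed: final G1 returns to the first vertex.

**Shape 2** — `<path>` cubic bezier, stroke `#ff8800` → score (S498, F2055). Control points (SVG): P0=(98.77,257.63), P1=(118.87,243.15), P2=(144.32,251.49), P3=(140.30,245.78); sampled at t=k/3. Machine vertices: (98.77,29.33) → (119.36,37.57) → (135.79,38.79) → (140.30,41.18). Open path.

G21
G90
G0 X27.42 Y259.83
M3 S731
G1 X55.18 Y259.83 F719
G1 X55.18 Y233.48
G1 X27.42 Y233.48
G1 X27.42 Y259.83
M5
G0 X98.77 Y29.33
M3 S498
G1 X119.36 Y37.57 F2055
G1 X135.79 Y38.79
G1 X140.30 Y41.18
M5
G0 X0.00 Y0.00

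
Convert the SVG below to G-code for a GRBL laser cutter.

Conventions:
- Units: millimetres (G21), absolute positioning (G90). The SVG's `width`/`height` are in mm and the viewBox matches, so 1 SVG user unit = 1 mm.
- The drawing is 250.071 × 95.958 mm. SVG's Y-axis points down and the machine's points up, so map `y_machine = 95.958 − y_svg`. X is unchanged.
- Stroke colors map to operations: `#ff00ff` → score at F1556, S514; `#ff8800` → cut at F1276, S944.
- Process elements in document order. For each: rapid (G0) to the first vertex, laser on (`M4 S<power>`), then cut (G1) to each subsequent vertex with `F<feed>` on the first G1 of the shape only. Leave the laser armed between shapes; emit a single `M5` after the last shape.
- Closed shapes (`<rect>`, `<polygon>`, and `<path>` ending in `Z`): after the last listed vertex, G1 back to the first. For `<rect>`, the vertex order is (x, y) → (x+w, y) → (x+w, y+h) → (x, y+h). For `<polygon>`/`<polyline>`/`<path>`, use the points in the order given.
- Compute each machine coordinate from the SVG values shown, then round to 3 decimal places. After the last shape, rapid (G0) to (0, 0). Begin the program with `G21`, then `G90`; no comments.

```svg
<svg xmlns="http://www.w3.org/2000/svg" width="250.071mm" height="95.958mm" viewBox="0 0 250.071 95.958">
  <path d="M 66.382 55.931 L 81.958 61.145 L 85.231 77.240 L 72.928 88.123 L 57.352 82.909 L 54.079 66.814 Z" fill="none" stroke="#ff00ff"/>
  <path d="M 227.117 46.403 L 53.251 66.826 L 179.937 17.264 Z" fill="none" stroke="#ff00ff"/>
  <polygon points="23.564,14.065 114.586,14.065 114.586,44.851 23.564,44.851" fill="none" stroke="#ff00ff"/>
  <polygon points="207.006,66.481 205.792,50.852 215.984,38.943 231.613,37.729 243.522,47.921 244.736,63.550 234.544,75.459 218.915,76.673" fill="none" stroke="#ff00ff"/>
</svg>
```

Since the viewBox matches the mm dimensions, user units are millimetres directly. The only transform is the Y-flip y_m = 95.958 − y_svg.

Shape 1 is a regular polygon drawn with `<path>`. Its stroke #ff00ff means score at S514, F1556. After flipping Y the toolpath is (66.382,40.027) → (81.958,34.813) → (85.231,18.718) → (72.928,7.835) → (57.352,13.049) → (54.079,29.144) → (66.382,40.027), returning to the start.

Shape 2 is a closed polygon drawn with `<path>`. Its stroke #ff00ff means score at S514, F1556. After flipping Y the toolpath is (227.117,49.555) → (53.251,29.132) → (179.937,78.694) → (227.117,49.555), returning to the start.

Shape 3 is a rectangle drawn with `<polygon>`. Its stroke #ff00ff means score at S514, F1556. After flipping Y the toolpath is (23.564,81.893) → (114.586,81.893) → (114.586,51.107) → (23.564,51.107) → (23.564,81.893), returning to the start.

Shape 4 is a regular polygon drawn with `<polygon>`. Its stroke #ff00ff means score at S514, F1556. After flipping Y the toolpath is (207.006,29.477) → (205.792,45.106) → (215.984,57.015) → (231.613,58.229) → (243.522,48.037) → (244.736,32.408) → (234.544,20.499) → (218.915,19.285) → (207.006,29.477), returning to the start.

G21
G90
G0 X66.382 Y40.027
M4 S514
G1 X81.958 Y34.813 F1556
G1 X85.231 Y18.718
G1 X72.928 Y7.835
G1 X57.352 Y13.049
G1 X54.079 Y29.144
G1 X66.382 Y40.027
G0 X227.117 Y49.555
M4 S514
G1 X53.251 Y29.132 F1556
G1 X179.937 Y78.694
G1 X227.117 Y49.555
G0 X23.564 Y81.893
M4 S514
G1 X114.586 Y81.893 F1556
G1 X114.586 Y51.107
G1 X23.564 Y51.107
G1 X23.564 Y81.893
G0 X207.006 Y29.477
M4 S514
G1 X205.792 Y45.106 F1556
G1 X215.984 Y57.015
G1 X231.613 Y58.229
G1 X243.522 Y48.037
G1 X244.736 Y32.408
G1 X234.544 Y20.499
G1 X218.915 Y19.285
G1 X207.006 Y29.477
M5
G0 X0.000 Y0.000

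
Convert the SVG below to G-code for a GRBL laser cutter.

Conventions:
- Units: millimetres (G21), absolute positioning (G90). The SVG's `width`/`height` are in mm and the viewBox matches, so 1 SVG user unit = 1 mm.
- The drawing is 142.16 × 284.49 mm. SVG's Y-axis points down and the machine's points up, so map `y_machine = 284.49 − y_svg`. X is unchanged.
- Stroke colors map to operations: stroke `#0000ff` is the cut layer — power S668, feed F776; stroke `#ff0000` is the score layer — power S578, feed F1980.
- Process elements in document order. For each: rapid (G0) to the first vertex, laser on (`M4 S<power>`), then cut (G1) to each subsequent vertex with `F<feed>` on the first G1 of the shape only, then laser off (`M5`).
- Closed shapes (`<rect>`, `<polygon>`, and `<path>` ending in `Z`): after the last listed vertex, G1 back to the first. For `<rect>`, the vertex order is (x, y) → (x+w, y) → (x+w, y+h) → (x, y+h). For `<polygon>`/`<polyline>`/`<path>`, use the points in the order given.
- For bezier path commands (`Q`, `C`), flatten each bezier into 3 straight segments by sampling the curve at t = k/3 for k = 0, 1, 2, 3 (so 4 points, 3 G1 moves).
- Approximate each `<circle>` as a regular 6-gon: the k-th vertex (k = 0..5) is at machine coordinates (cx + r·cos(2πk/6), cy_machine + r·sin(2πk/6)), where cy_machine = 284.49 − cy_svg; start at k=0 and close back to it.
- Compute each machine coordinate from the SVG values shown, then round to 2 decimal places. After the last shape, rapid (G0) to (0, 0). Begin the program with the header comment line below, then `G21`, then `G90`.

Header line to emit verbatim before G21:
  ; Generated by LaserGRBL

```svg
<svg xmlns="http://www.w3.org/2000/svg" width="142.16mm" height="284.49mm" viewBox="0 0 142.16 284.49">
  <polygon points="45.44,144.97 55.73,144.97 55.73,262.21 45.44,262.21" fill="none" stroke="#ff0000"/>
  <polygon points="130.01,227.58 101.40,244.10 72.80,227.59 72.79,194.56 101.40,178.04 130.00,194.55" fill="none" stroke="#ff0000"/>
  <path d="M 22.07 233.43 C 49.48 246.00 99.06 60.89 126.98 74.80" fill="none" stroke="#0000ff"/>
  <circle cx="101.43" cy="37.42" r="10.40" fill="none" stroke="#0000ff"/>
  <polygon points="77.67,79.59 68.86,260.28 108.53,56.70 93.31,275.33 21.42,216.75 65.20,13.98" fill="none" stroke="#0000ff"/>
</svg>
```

viewBox `0 0 142.16 284.49` with mm width/height → 1 unit = 1 mm. Flip: y_m = 284.49 − y_svg.

**Shape 1** — `<polygon>` rectangle, stroke `#ff0000` → score (S578, F1980). Machine vertices: (45.44,139.52) → (55.73,139.52) → (55.73,22.28) → (45.44,22.28) → (45.44,139.52). Closed: final G1 returns to the first vertex.

**Shape 2** — `<polygon>` regular polygon, stroke `#ff0000` → score (S578, F1980). Machine vertices: (130.01,56.91) → (101.40,40.39) → (72.80,56.90) → (72.79,89.93) → (101.40,106.45) → (130.00,89.94) → (130.01,56.91). Closed: final G1 returns to the first vertex.

**Shape 3** — `<path>` cubic bezier, stroke `#0000ff` → cut (S668, F776). Control points (SVG): P0=(22.07,233.43), P1=(49.48,246.00), P2=(99.06,60.89), P3=(126.98,74.80); sampled at t=k/3. Machine vertices: (22.07,51.06) → (55.25,89.69) → (93.46,171.95) → (126.98,209.69). Open path.

**Shape 4** — `<circle>` circle, stroke `#0000ff` → cut (S668, F776). Machine vertices: (111.83,247.07) → (106.63,256.08) → (96.23,256.08) → (91.03,247.07) → (96.23,238.06) → (106.63,238.06) → (111.83,247.07). Closed: final G1 returns to the first vertex.

**Shape 5** — `<polygon>` closed polygon, stroke `#0000ff` → cut (S668, F776). Machine vertices: (77.67,204.90) → (68.86,24.21) → (108.53,227.79) → (93.31,9.16) → (21.42,67.74) → (65.20,270.51) → (77.67,204.90). Closed: final G1 returns to the first vertex.

; Generated by LaserGRBL
G21
G90
G0 X45.44 Y139.52
M4 S578
G1 X55.73 Y139.52 F1980
G1 X55.73 Y22.28
G1 X45.44 Y22.28
G1 X45.44 Y139.52
M5
G0 X130.01 Y56.91
M4 S578
G1 X101.40 Y40.39 F1980
G1 X72.80 Y56.90
G1 X72.79 Y89.93
G1 X101.40 Y106.45
G1 X130.00 Y89.94
G1 X130.01 Y56.91
M5
G0 X22.07 Y51.06
M4 S668
G1 X55.25 Y89.69 F776
G1 X93.46 Y171.95
G1 X126.98 Y209.69
M5
G0 X111.83 Y247.07
M4 S668
G1 X106.63 Y256.08 F776
G1 X96.23 Y256.08
G1 X91.03 Y247.07
G1 X96.23 Y238.06
G1 X106.63 Y238.06
G1 X111.83 Y247.07
M5
G0 X77.67 Y204.90
M4 S668
G1 X68.86 Y24.21 F776
G1 X108.53 Y227.79
G1 X93.31 Y9.16
G1 X21.42 Y67.74
G1 X65.20 Y270.51
G1 X77.67 Y204.90
M5
G0 X0.00 Y0.00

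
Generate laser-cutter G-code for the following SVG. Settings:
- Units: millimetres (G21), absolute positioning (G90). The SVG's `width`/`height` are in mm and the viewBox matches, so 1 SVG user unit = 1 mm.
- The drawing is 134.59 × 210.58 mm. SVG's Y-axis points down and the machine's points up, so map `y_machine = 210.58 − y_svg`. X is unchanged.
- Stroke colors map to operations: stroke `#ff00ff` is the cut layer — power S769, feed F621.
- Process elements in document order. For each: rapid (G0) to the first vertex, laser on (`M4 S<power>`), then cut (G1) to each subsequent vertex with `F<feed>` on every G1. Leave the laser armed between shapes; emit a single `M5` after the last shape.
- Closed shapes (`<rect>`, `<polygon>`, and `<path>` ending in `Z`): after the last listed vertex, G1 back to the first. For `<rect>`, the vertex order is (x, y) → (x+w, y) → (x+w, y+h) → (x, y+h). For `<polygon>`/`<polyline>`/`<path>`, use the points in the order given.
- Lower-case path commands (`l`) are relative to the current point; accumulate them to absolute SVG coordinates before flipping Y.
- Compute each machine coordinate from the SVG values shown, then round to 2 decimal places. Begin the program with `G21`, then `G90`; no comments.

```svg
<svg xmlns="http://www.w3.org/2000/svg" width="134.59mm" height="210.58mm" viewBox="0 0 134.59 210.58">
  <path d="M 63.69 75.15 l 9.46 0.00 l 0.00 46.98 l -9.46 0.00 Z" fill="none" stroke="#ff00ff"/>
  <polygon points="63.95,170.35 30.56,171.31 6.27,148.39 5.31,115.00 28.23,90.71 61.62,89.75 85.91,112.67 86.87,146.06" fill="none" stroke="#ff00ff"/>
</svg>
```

1 u = 1 mm; y_m = 210.58 − y.

[1] `<path>` rectangle, #ff00ff→cut S769 F621: (63.69,135.43) → (73.15,135.43) → (73.15,88.45) → (63.69,88.45) → (63.69,135.43) (closed)

[2] `<polygon>` regular polygon, #ff00ff→cut S769 F621: (63.95,40.23) → (30.56,39.27) → (6.27,62.19) → (5.31,95.58) → (28.23,119.87) → (61.62,120.83) → (85.91,97.91) → (86.87,64.52) → (63.95,40.23) (closed)

G21
G90
G0 X63.69 Y135.43
M4 S769
G1 X73.15 Y135.43 F621
G1 X73.15 Y88.45 F621
G1 X63.69 Y88.45 F621
G1 X63.69 Y135.43 F621
G0 X63.95 Y40.23
M4 S769
G1 X30.56 Y39.27 F621
G1 X6.27 Y62.19 F621
G1 X5.31 Y95.58 F621
G1 X28.23 Y119.87 F621
G1 X61.62 Y120.83 F621
G1 X85.91 Y97.91 F621
G1 X86.87 Y64.52 F621
G1 X63.95 Y40.23 F621
M5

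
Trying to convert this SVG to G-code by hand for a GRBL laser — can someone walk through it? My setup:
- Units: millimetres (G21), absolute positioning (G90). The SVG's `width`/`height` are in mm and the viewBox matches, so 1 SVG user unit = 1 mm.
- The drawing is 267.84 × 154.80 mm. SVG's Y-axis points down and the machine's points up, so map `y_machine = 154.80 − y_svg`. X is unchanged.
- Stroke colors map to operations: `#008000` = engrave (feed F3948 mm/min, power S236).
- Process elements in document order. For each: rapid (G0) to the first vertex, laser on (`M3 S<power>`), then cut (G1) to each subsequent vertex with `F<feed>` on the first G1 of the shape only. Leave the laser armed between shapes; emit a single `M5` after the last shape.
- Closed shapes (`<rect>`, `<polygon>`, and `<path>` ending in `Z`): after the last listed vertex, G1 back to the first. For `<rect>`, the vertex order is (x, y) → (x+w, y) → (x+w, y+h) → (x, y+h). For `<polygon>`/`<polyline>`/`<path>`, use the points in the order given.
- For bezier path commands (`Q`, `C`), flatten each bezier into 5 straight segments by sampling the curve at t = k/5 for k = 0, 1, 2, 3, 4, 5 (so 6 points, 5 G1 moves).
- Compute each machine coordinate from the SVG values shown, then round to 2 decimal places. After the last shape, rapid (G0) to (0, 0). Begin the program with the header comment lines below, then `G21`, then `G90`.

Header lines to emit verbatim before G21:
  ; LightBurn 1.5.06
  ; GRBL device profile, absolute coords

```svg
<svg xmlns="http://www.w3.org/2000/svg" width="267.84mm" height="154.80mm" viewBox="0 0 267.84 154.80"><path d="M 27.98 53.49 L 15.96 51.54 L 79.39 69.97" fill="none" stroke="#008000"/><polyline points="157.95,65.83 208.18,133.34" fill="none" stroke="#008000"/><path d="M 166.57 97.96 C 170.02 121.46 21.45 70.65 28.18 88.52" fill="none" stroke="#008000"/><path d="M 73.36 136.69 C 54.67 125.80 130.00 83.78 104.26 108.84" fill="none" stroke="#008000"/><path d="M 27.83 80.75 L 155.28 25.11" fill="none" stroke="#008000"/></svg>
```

Since the viewBox matches the mm dimensions, user units are millimetres directly. The only transform is the Y-flip y_m = 154.80 − y_svg.

Shape 1 is a open polyline drawn with `<path>`. Its stroke #008000 means engrave at S236, F3948. After flipping Y the toolpath is (27.98,101.31) → (15.96,103.26) → (79.39,84.83).

Shape 2 is a line segment drawn with `<polyline>`. Its stroke #008000 means engrave at S236, F3948. After flipping Y the toolpath is (157.95,88.97) → (208.18,21.46).

Shape 3 is a cubic bezier drawn with `<path>`. Its stroke #008000 means engrave at S236, F3948. After flipping Y the toolpath is (166.57,56.84) → (152.86,50.51) → (117.41,55.16) → (74.98,63.91) → (40.32,69.90) → (28.18,66.28).

Shape 4 is a cubic bezier drawn with `<path>`. Its stroke #008000 means engrave at S236, F3948. After flipping Y the toolpath is (73.36,18.11) → (71.87,27.59) → (83.58,39.83) → (99.12,50.12) → (109.14,53.73) → (104.26,45.96).

Shape 5 is a line segment drawn with `<path>`. Its stroke #008000 means engrave at S236, F3948. After flipping Y the toolpath is (27.83,74.05) → (155.28,129.69).

; LightBurn 1.5.06
; GRBL device profile, absolute coords
G21
G90
G0 X27.98 Y101.31
M3 S236
G1 X15.96 Y103.26 F3948
G1 X79.39 Y84.83
G0 X157.95 Y88.97
M3 S236
G1 X208.18 Y21.46 F3948
G0 X166.57 Y56.84
M3 S236
G1 X152.86 Y50.51 F3948
G1 X117.41 Y55.16
G1 X74.98 Y63.91
G1 X40.32 Y69.90
G1 X28.18 Y66.28
G0 X73.36 Y18.11
M3 S236
G1 X71.87 Y27.59 F3948
G1 X83.58 Y39.83
G1 X99.12 Y50.12
G1 X109.14 Y53.73
G1 X104.26 Y45.96
G0 X27.83 Y74.05
M3 S236
G1 X155.28 Y129.69 F3948
M5
G0 X0.00 Y0.00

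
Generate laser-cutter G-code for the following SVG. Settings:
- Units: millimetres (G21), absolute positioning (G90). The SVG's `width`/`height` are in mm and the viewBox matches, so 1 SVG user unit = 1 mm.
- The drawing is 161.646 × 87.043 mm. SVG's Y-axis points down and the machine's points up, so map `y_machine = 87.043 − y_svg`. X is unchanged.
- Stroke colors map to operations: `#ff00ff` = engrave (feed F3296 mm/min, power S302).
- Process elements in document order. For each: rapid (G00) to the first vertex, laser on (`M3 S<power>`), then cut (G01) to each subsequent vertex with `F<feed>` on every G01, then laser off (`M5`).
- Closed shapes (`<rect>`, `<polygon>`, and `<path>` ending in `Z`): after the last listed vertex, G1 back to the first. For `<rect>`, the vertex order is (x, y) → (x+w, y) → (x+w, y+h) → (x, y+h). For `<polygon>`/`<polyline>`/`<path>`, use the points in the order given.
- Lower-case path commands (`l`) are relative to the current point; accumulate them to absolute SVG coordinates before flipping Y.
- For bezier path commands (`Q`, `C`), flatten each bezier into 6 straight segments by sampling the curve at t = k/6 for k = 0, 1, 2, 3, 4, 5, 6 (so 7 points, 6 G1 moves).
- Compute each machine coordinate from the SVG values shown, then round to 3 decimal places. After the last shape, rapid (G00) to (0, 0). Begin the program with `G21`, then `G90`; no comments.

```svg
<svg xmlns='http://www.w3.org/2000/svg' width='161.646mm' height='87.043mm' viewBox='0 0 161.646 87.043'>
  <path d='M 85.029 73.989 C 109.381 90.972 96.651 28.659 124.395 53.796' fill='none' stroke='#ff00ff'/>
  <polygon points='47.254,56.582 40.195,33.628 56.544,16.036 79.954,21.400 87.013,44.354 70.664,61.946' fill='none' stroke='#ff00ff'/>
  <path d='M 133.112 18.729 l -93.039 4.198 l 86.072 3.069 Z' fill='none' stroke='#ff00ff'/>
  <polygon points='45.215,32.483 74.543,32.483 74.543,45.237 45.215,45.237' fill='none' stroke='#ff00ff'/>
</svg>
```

G21
G90
G00 X85.029 Y13.054
M3 S302
G01 X94.474 Y10.399 F3296
G01 X99.893 Y16.327 F3296
G01 X103.440 Y26.208 F3296
G01 X107.270 Y35.410 F3296
G01 X113.537 Y39.300 F3296
G01 X124.395 Y33.247 F3296
M5
G00 X47.254 Y30.461
M3 S302
G01 X40.195 Y53.415 F3296
G01 X56.544 Y71.007 F3296
G01 X79.954 Y65.643 F3296
G01 X87.013 Y42.689 F3296
G01 X70.664 Y25.097 F3296
G01 X47.254 Y30.461 F3296
M5
G00 X133.112 Y68.314
M3 S302
G01 X40.073 Y64.116 F3296
G01 X126.145 Y61.047 F3296
G01 X133.112 Y68.314 F3296
M5
G00 X45.215 Y54.560
M3 S302
G01 X74.543 Y54.560 F3296
G01 X74.543 Y41.806 F3296
G01 X45.215 Y41.806 F3296
G01 X45.215 Y54.560 F3296
M5
G00 X0.000 Y0.000

Since the viewBox matches the mm dimensions, user units are millimetres directly. The only transform is the Y-flip y_m = 87.043 − y_svg.

Shape 1 is a cubic bezier drawn with `<path>`. Its stroke #ff00ff means engrave at S302, F3296. After flipping Y the toolpath is (85.029,13.054) → (94.474,10.399) → (99.893,16.327) → (103.440,26.208) → (107.270,35.410) → (113.537,39.300) → (124.395,33.247).

Shape 2 is a regular polygon drawn with `<polygon>`. Its stroke #ff00ff means engrave at S302, F3296. After flipping Y the toolpath is (47.254,30.461) → (40.195,53.415) → (56.544,71.007) → (79.954,65.643) → (87.013,42.689) → (70.664,25.097) → (47.254,30.461), returning to the start.

Shape 3 is a closed polygon drawn with `<path>`. Its stroke #ff00ff means engrave at S302, F3296. After flipping Y the toolpath is (133.112,68.314) → (40.073,64.116) → (126.145,61.047) → (133.112,68.314), returning to the start.

Shape 4 is a rectangle drawn with `<polygon>`. Its stroke #ff00ff means engrave at S302, F3296. After flipping Y the toolpath is (45.215,54.560) → (74.543,54.560) → (74.543,41.806) → (45.215,41.806) → (45.215,54.560), returning to the start.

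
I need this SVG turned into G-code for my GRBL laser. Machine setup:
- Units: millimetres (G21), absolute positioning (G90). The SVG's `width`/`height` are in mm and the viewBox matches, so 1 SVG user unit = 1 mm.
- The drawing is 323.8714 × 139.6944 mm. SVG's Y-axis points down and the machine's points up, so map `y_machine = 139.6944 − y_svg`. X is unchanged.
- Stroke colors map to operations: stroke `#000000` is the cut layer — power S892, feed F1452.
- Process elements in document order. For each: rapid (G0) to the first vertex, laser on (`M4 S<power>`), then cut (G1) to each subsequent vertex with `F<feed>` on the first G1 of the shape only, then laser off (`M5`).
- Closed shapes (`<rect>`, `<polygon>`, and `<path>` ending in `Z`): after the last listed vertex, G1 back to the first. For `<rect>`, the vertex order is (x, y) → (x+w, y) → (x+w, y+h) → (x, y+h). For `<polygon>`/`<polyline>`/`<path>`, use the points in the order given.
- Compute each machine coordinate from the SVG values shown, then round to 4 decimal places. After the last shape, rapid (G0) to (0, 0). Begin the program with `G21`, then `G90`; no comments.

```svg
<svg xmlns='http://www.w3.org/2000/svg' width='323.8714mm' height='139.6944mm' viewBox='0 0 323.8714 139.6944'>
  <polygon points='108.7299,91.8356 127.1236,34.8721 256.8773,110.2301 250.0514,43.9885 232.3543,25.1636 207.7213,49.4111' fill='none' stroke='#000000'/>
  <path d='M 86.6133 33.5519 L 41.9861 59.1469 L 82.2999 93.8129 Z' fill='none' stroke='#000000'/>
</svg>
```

Since the viewBox matches the mm dimensions, user units are millimetres directly. The only transform is the Y-flip y_m = 139.6944 − y_svg.

Shape 1 is a closed polygon drawn with `<polygon>`. Its stroke #000000 means cut at S892, F1452. After flipping Y the toolpath is (108.7299,47.8588) → (127.1236,104.8223) → (256.8773,29.4643) → (250.0514,95.7059) → (232.3543,114.5308) → (207.7213,90.2833) → (108.7299,47.8588), returning to the start.

Shape 2 is a closed polygon drawn with `<path>`. Its stroke #000000 means cut at S892, F1452. After flipping Y the toolpath is (86.6133,106.1425) → (41.9861,80.5475) → (82.2999,45.8815) → (86.6133,106.1425), returning to the start.

G21
G90
G0 X108.7299 Y47.8588
M4 S892
G1 X127.1236 Y104.8223 F1452
G1 X256.8773 Y29.4643
G1 X250.0514 Y95.7059
G1 X232.3543 Y114.5308
G1 X207.7213 Y90.2833
G1 X108.7299 Y47.8588
M5
G0 X86.6133 Y106.1425
M4 S892
G1 X41.9861 Y80.5475 F1452
G1 X82.2999 Y45.8815
G1 X86.6133 Y106.1425
M5
G0 X0.0000 Y0.0000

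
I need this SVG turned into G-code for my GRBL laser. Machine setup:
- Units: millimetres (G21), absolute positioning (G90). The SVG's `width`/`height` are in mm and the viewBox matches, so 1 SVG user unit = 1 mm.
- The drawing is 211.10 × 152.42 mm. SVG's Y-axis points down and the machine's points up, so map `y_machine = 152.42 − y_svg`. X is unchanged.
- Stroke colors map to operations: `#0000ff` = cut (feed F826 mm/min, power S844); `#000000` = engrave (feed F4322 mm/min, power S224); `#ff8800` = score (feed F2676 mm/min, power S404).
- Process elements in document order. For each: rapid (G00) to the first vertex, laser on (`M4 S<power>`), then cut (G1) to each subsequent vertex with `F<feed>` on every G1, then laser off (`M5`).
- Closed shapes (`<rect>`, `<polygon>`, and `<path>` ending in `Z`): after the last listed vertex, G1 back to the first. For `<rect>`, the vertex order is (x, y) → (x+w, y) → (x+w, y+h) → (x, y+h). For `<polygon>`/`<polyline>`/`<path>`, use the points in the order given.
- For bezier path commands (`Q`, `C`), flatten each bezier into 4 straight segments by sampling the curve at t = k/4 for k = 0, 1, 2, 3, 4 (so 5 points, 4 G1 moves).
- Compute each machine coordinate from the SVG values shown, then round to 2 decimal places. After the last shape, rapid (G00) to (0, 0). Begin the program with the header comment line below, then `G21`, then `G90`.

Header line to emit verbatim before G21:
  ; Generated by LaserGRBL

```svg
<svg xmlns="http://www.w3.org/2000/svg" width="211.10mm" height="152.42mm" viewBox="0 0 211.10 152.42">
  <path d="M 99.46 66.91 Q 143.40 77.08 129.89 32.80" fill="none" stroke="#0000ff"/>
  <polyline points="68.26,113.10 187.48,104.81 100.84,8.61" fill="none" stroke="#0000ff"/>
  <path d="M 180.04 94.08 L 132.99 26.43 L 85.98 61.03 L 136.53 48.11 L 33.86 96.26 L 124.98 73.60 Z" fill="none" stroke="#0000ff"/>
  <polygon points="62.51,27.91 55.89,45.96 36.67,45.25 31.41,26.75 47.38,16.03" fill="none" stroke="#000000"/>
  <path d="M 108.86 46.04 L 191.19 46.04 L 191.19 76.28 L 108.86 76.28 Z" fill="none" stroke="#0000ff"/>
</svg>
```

viewBox `0 0 211.10 152.42` with mm width/height → 1 unit = 1 mm. Flip: y_m = 152.42 − y_svg.

**Shape 1** — `<path>` quadratic bezier, stroke `#0000ff` → cut (S844, F826). Control points (SVG): P0=(99.46,66.91), P1=(143.40,77.08), P2=(129.89,32.80); sampled at t=k/4. Machine vertices: (99.46,85.51) → (117.84,83.83) → (129.04,88.95) → (133.05,100.88) → (129.89,119.62). Open path.

**Shape 2** — `<polyline>` open polyline, stroke `#0000ff` → cut (S844, F826). Machine vertices: (68.26,39.32) → (187.48,47.61) → (100.84,143.81). Open path.

**Shape 3** — `<path>` closed polygon, stroke `#0000ff` → cut (S844, F826). Machine vertices: (180.04,58.34) → (132.99,125.99) → (85.98,91.39) → (136.53,104.31) → (33.86,56.16) → (124.98,78.82) → (180.04,58.34). Closed: final G1 returns to the first vertex.

**Shape 4** — `<polygon>` regular polygon, stroke `#000000` → engrave (S224, F4322). Machine vertices: (62.51,124.51) → (55.89,106.46) → (36.67,107.17) → (31.41,125.67) → (47.38,136.39) → (62.51,124.51). Closed: final G1 returns to the first vertex.

**Shape 5** — `<path>` rectangle, stroke `#0000ff` → cut (S844, F826). Machine vertices: (108.86,106.38) → (191.19,106.38) → (191.19,76.14) → (108.86,76.14) → (108.86,106.38). Closed: final G1 returns to the first vertex.

; Generated by LaserGRBL
G21
G90
G00 X99.46 Y85.51
M4 S844
G1 X117.84 Y83.83 F826
G1 X129.04 Y88.95 F826
G1 X133.05 Y100.88 F826
G1 X129.89 Y119.62 F826
M5
G00 X68.26 Y39.32
M4 S844
G1 X187.48 Y47.61 F826
G1 X100.84 Y143.81 F826
M5
G00 X180.04 Y58.34
M4 S844
G1 X132.99 Y125.99 F826
G1 X85.98 Y91.39 F826
G1 X136.53 Y104.31 F826
G1 X33.86 Y56.16 F826
G1 X124.98 Y78.82 F826
G1 X180.04 Y58.34 F826
M5
G00 X62.51 Y124.51
M4 S224
G1 X55.89 Y106.46 F4322
G1 X36.67 Y107.17 F4322
G1 X31.41 Y125.67 F4322
G1 X47.38 Y136.39 F4322
G1 X62.51 Y124.51 F4322
M5
G00 X108.86 Y106.38
M4 S844
G1 X191.19 Y106.38 F826
G1 X191.19 Y76.14 F826
G1 X108.86 Y76.14 F826
G1 X108.86 Y106.38 F826
M5
G00 X0.00 Y0.00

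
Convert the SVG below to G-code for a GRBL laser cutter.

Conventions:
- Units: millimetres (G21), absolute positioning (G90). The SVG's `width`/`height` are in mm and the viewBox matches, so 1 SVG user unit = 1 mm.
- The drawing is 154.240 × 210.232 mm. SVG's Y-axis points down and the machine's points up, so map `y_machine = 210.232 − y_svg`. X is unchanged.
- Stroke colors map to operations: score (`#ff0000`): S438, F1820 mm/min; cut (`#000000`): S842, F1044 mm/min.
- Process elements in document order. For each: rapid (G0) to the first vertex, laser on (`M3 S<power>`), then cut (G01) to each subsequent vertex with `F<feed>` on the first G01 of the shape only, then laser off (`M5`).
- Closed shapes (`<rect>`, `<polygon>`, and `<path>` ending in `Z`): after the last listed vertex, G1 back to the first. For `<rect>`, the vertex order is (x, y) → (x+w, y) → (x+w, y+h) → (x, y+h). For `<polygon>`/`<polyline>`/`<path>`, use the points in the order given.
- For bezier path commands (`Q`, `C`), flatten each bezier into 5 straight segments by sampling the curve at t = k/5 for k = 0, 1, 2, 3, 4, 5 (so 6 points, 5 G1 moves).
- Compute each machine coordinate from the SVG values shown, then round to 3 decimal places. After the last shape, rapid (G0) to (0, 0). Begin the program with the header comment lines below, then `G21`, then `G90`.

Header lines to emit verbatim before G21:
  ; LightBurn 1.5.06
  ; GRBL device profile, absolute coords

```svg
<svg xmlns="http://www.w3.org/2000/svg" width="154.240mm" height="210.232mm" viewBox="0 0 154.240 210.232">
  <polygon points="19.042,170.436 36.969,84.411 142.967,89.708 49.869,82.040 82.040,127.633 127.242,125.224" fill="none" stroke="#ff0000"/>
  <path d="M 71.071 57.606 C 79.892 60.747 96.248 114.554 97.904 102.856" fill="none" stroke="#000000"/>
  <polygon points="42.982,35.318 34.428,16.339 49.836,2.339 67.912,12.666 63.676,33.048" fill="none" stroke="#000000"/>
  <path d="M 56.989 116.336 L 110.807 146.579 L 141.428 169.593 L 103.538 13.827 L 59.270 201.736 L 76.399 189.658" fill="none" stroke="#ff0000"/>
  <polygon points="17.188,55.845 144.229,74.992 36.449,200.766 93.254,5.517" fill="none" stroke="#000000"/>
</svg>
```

; LightBurn 1.5.06
; GRBL device profile, absolute coords
G21
G90
G0 X19.042 Y39.796
M3 S438
G01 X36.969 Y125.821 F1820
G01 X142.967 Y120.524
G01 X49.869 Y128.192
G01 X82.040 Y82.599
G01 X127.242 Y85.008
G01 X19.042 Y39.796
M5
G0 X71.071 Y152.626
M3 S842
G01 X77.090 Y145.591 F1044
G01 X83.850 Y131.972
G01 X90.284 Y117.346
G01 X95.324 Y107.288
G01 X97.904 Y107.376
M5
G0 X42.982 Y174.914
M3 S842
G01 X34.428 Y193.893 F1044
G01 X49.836 Y207.893
G01 X67.912 Y197.566
G01 X63.676 Y177.184
G01 X42.982 Y174.914
M5
G0 X56.989 Y93.896
M3 S438
G01 X110.807 Y63.653 F1820
G01 X141.428 Y40.639
G01 X103.538 Y196.405
G01 X59.270 Y8.496
G01 X76.399 Y20.574
M5
G0 X17.188 Y154.387
M3 S842
G01 X144.229 Y135.240 F1044
G01 X36.449 Y9.466
G01 X93.254 Y204.715
G01 X17.188 Y154.387
M5
G0 X0.000 Y0.000

viewBox `0 0 154.240 210.232` with mm width/height → 1 unit = 1 mm. Flip: y_m = 210.232 − y_svg.

**Shape 1** — `<polygon>` closed polygon, stroke `#ff0000` → score (S438, F1820). Machine vertices: (19.042,39.796) → (36.969,125.821) → (142.967,120.524) → (49.869,128.192) → (82.040,82.599) → (127.242,85.008) → (19.042,39.796). Closed: final G1 returns to the first vertex.

**Shape 2** — `<path>` cubic bezier, stroke `#000000` → cut (S842, F1044). Control points (SVG): P0=(71.071,57.606), P1=(79.892,60.747), P2=(96.248,114.554), P3=(97.904,102.856); sampled at t=k/5. Machine vertices: (71.071,152.626) → (77.090,145.591) → (83.850,131.972) → (90.284,117.346) → (95.324,107.288) → (97.904,107.376). Open path.

**Shape 3** — `<polygon>` regular polygon, stroke `#000000` → cut (S842, F1044). Machine vertices: (42.982,174.914) → (34.428,193.893) → (49.836,207.893) → (67.912,197.566) → (63.676,177.184) → (42.982,174.914). Closed: final G1 returns to the first vertex.

**Shape 4** — `<path>` open polyline, stroke `#ff0000` → score (S438, F1820). Machine vertices: (56.989,93.896) → (110.807,63.653) → (141.428,40.639) → (103.538,196.405) → (59.270,8.496) → (76.399,20.574). Open path.

**Shape 5** — `<polygon>` closed polygon, stroke `#000000` → cut (S842, F1044). Machine vertices: (17.188,154.387) → (144.229,135.240) → (36.449,9.466) → (93.254,204.715) → (17.188,154.387). Closed: final G1 returns to the first vertex.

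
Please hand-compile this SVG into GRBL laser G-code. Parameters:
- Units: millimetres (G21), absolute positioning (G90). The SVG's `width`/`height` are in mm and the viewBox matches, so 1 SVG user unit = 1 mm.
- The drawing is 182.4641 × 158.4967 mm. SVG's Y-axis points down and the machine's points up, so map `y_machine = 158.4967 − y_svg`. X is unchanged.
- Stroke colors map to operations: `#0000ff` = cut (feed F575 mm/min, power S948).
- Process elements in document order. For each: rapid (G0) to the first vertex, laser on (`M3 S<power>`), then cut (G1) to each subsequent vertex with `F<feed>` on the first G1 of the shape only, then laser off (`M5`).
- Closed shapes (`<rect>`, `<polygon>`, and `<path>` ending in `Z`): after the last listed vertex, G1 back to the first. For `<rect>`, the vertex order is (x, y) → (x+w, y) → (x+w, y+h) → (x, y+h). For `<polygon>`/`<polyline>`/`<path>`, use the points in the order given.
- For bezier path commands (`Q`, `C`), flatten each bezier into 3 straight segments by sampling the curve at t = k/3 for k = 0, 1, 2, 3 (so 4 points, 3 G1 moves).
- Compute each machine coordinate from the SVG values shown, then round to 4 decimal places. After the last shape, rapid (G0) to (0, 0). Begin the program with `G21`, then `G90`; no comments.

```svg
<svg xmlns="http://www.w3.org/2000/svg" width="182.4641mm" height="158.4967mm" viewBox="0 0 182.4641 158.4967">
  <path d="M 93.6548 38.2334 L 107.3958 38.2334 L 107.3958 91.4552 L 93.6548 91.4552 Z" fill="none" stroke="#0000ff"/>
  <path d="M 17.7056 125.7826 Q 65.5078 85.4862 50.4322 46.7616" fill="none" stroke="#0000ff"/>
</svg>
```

Since the viewBox matches the mm dimensions, user units are millimetres directly. The only transform is the Y-flip y_m = 158.4967 − y_svg.

Shape 1 is a rectangle drawn with `<path>`. Its stroke #0000ff means cut at S948, F575. After flipping Y the toolpath is (93.6548,120.2633) → (107.3958,120.2633) → (107.3958,67.0415) → (93.6548,67.0415) → (93.6548,120.2633), returning to the start.

Shape 2 is a quadratic bezier drawn with `<path>`. Its stroke #0000ff means cut at S948, F575. After flipping Y the toolpath is (17.7056,32.7141) → (42.5873,59.4037) → (53.4962,85.7441) → (50.4322,111.7351).

G21
G90
G0 X93.6548 Y120.2633
M3 S948
G1 X107.3958 Y120.2633 F575
G1 X107.3958 Y67.0415
G1 X93.6548 Y67.0415
G1 X93.6548 Y120.2633
M5
G0 X17.7056 Y32.7141
M3 S948
G1 X42.5873 Y59.4037 F575
G1 X53.4962 Y85.7441
G1 X50.4322 Y111.7351
M5
G0 X0.0000 Y0.0000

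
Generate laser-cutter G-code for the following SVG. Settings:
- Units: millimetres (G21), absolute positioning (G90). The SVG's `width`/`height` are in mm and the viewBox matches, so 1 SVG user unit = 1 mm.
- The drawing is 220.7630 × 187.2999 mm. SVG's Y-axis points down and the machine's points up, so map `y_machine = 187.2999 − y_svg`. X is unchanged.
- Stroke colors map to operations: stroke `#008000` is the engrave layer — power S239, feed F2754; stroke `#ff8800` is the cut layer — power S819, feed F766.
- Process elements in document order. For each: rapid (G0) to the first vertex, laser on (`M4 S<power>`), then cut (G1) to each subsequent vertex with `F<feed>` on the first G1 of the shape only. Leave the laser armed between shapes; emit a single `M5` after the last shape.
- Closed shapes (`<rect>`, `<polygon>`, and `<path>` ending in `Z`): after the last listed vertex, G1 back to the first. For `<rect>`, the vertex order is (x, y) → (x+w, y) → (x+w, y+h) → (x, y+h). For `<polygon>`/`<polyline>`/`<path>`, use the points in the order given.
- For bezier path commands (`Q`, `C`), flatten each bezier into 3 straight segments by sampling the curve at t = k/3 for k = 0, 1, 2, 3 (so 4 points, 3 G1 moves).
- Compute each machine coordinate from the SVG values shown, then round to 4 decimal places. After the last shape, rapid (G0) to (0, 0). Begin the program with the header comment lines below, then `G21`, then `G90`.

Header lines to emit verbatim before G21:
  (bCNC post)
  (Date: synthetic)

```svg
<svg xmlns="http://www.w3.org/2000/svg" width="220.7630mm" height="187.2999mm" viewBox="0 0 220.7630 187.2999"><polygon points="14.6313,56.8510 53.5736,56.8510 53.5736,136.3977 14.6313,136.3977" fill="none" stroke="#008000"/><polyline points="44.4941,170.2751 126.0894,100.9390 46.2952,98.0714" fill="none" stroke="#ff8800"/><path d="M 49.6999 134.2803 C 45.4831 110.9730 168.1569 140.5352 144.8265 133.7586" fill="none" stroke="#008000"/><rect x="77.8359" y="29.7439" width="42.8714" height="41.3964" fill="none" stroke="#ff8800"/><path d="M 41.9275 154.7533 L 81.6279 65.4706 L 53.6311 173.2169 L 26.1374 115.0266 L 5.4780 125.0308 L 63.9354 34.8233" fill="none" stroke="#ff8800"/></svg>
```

1 u = 1 mm; y_m = 187.2999 − y.

[1] `<polygon>` rectangle, #008000→engrave S239 F2754: (14.6313,130.4489) → (53.5736,130.4489) → (53.5736,50.9022) → (14.6313,50.9022) → (14.6313,130.4489) (closed)

[2] `<polyline>` open polyline, #ff8800→cut S819 F766: (44.4941,17.0248) → (126.0894,86.3609) → (46.2952,89.2285)

[3] `<path>` cubic bezier, #008000→engrave S239 F2754: (49.6999,53.0196) → (77.6728,62.0077) → (129.5960,55.5736) → (144.8265,53.5413)

[4] `<rect>` rectangle, #ff8800→cut S819 F766: (77.8359,157.5560) → (120.7073,157.5560) → (120.7073,116.1596) → (77.8359,116.1596) → (77.8359,157.5560) (closed)

[5] `<path>` open polyline, #ff8800→cut S819 F766: (41.9275,32.5466) → (81.6279,121.8293) → (53.6311,14.0830) → (26.1374,72.2733) → (5.4780,62.2691) → (63.9354,152.4766)

(bCNC post)
(Date: synthetic)
G21
G90
G0 X14.6313 Y130.4489
M4 S239
G1 X53.5736 Y130.4489 F2754
G1 X53.5736 Y50.9022
G1 X14.6313 Y50.9022
G1 X14.6313 Y130.4489
G0 X44.4941 Y17.0248
M4 S819
G1 X126.0894 Y86.3609 F766
G1 X46.2952 Y89.2285
G0 X49.6999 Y53.0196
M4 S239
G1 X77.6728 Y62.0077 F2754
G1 X129.5960 Y55.5736
G1 X144.8265 Y53.5413
G0 X77.8359 Y157.5560
M4 S819
G1 X120.7073 Y157.5560 F766
G1 X120.7073 Y116.1596
G1 X77.8359 Y116.1596
G1 X77.8359 Y157.5560
G0 X41.9275 Y32.5466
M4 S819
G1 X81.6279 Y121.8293 F766
G1 X53.6311 Y14.0830
G1 X26.1374 Y72.2733
G1 X5.4780 Y62.2691
G1 X63.9354 Y152.4766
M5
G0 X0.0000 Y0.0000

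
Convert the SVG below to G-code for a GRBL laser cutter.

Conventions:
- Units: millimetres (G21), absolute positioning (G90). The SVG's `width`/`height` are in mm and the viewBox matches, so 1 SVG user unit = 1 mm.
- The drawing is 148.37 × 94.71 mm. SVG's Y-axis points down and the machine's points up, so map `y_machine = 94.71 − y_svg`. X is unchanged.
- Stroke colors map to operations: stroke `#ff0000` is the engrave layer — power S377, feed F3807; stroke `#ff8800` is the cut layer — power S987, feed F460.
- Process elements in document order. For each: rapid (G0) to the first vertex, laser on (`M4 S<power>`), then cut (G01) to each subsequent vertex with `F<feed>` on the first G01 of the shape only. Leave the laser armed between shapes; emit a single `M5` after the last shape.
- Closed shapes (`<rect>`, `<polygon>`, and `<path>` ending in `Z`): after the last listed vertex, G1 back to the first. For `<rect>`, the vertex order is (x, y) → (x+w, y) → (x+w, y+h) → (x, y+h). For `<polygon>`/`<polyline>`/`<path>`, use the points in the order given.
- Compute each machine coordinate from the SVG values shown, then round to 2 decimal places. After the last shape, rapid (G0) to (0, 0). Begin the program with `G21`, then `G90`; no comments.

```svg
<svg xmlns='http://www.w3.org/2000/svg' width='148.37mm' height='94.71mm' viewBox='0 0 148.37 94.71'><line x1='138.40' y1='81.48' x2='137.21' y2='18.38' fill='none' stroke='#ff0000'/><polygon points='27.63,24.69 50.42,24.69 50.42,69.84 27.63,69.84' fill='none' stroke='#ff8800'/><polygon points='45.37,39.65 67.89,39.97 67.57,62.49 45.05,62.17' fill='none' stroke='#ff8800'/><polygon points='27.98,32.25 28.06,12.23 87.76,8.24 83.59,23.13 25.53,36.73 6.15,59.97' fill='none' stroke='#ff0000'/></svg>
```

1 u = 1 mm; y_m = 94.71 − y.

[1] `<line>` line segment, #ff0000→engrave S377 F3807: (138.40,13.23) → (137.21,76.33)

[2] `<polygon>` rectangle, #ff8800→cut S987 F460: (27.63,70.02) → (50.42,70.02) → (50.42,24.87) → (27.63,24.87) → (27.63,70.02) (closed)

[3] `<polygon>` regular polygon, #ff8800→cut S987 F460: (45.37,55.06) → (67.89,54.74) → (67.57,32.22) → (45.05,32.54) → (45.37,55.06) (closed)

[4] `<polygon>` closed polygon, #ff0000→engrave S377 F3807: (27.98,62.46) → (28.06,82.48) → (87.76,86.47) → (83.59,71.58) → (25.53,57.98) → (6.15,34.74) → (27.98,62.46) (closed)

G21
G90
G0 X138.40 Y13.23
M4 S377
G01 X137.21 Y76.33 F3807
G0 X27.63 Y70.02
M4 S987
G01 X50.42 Y70.02 F460
G01 X50.42 Y24.87
G01 X27.63 Y24.87
G01 X27.63 Y70.02
G0 X45.37 Y55.06
M4 S987
G01 X67.89 Y54.74 F460
G01 X67.57 Y32.22
G01 X45.05 Y32.54
G01 X45.37 Y55.06
G0 X27.98 Y62.46
M4 S377
G01 X28.06 Y82.48 F3807
G01 X87.76 Y86.47
G01 X83.59 Y71.58
G01 X25.53 Y57.98
G01 X6.15 Y34.74
G01 X27.98 Y62.46
M5
G0 X0.00 Y0.00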